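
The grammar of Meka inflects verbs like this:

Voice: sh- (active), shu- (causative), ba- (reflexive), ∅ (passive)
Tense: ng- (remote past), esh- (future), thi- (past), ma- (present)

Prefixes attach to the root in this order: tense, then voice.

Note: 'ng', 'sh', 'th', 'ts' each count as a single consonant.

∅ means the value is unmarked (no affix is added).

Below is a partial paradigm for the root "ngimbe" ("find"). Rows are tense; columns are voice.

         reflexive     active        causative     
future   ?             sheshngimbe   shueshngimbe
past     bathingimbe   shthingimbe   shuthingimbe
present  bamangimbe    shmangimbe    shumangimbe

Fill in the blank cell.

baeshngimbe

Attach tense future esh- → eshngimbe.
Attach voice reflexive ba- → baeshngimbe.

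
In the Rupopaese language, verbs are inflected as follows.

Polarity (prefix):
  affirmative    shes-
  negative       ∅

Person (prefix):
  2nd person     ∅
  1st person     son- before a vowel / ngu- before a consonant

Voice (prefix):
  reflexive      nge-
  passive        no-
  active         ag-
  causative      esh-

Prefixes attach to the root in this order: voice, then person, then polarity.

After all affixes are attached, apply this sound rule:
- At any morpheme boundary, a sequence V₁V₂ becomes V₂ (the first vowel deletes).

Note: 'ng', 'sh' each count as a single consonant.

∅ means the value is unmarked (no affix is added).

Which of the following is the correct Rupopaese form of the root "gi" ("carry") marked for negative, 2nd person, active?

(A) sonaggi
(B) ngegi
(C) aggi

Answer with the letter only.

Attach voice active ag- → aggi.
person = 2nd person: zero marking, form stays aggi.
polarity = negative: zero marking, form stays aggi.
Vowel deletion: no change.
So the correct form is aggi, option (C).
(A) sonaggi is wrong: it uses 1st person instead of 2nd person for person.
(B) ngegi is wrong: it uses reflexive instead of active for voice.

C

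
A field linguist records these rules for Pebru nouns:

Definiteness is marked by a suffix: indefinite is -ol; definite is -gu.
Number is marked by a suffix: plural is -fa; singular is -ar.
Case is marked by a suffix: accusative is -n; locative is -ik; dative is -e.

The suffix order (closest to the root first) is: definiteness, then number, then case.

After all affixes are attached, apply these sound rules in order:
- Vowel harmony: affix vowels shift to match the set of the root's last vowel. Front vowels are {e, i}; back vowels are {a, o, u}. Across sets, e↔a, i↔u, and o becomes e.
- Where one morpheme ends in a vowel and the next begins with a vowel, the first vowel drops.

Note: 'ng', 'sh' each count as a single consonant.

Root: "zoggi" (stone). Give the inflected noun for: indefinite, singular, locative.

Attach definiteness indefinite -ol → zoggiol.
Attach number singular -ar → zoggiolar.
Attach case locative -ik → zoggiolarik.
Apply vowel harmony: zoggiolarik → zoggielerik.
Apply vowel deletion: zoggielerik → zoggelerik.

zoggelerik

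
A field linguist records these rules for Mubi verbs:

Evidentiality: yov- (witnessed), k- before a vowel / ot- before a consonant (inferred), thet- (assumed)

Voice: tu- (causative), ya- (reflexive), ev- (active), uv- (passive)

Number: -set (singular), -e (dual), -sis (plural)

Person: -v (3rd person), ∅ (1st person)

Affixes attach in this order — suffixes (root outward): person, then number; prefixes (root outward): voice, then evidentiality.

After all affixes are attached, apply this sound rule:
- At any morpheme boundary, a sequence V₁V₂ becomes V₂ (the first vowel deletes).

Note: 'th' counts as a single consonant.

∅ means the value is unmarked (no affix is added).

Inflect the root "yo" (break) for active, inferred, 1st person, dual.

kevye

Attach voice active ev- → evyo.
Attach evidentiality inferred k- (before vowel 'e') → kevyo.
person = 1st person: zero marking, form stays kevyo.
Attach number dual -e → kevyoe.
Apply vowel deletion: kevyoe → kevye.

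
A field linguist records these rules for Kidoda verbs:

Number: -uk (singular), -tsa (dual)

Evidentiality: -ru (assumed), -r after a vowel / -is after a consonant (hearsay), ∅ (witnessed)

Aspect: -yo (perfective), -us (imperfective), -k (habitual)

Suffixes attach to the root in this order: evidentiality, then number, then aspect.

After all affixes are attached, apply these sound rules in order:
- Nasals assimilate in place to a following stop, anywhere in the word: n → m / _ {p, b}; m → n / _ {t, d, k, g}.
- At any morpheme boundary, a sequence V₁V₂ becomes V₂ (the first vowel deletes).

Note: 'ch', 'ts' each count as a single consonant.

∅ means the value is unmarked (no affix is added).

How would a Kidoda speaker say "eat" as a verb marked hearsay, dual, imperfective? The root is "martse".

martsertsus

Attach evidentiality hearsay -r (after vowel 'e') → martser.
Attach number dual -tsa → martsertsa.
Attach aspect imperfective -us → martsertsaus.
Nasal assimilation: no change.
Apply vowel deletion: martsertsaus → martsertsus.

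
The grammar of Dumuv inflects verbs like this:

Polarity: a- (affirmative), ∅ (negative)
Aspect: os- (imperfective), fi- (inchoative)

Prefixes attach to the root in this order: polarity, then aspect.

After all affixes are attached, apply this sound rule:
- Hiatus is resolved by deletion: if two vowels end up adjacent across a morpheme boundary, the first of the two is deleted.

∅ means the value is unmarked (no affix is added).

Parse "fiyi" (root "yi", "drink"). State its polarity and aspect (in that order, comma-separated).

negative, inchoative

Segment: fi-yi.
polarity: ∅ → negative.
aspect: fi- → inchoative.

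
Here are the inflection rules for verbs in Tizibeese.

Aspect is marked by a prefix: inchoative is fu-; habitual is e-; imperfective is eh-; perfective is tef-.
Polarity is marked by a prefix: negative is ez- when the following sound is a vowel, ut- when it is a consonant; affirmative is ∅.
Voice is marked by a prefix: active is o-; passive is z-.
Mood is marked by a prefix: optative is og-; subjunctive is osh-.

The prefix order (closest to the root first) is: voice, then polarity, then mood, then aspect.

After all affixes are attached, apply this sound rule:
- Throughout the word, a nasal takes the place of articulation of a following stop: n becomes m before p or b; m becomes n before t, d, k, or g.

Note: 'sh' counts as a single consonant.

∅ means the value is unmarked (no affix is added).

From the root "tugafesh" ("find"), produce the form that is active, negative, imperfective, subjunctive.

ehoshezotugafesh

Attach voice active o- → otugafesh.
Attach polarity negative ez- (before vowel 'o') → ezotugafesh.
Attach mood subjunctive osh- → oshezotugafesh.
Attach aspect imperfective eh- → ehoshezotugafesh.
Nasal assimilation: no change.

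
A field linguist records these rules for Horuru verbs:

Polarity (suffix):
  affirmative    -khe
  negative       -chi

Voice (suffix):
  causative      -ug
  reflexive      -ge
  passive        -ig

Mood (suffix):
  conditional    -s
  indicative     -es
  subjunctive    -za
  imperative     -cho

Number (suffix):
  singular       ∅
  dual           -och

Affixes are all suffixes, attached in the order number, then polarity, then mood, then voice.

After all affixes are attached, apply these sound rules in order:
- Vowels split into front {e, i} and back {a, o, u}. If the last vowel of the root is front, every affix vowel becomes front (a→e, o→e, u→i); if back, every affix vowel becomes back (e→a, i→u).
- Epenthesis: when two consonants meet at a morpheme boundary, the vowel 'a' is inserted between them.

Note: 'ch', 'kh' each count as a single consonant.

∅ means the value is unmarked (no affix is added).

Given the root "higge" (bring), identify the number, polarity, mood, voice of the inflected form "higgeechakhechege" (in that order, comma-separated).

dual, affirmative, imperative, reflexive

Segment: higge-och-khe-cho-ge.
number: -och → dual.
polarity: -khe → affirmative.
mood: -cho → imperative.
voice: -ge → reflexive.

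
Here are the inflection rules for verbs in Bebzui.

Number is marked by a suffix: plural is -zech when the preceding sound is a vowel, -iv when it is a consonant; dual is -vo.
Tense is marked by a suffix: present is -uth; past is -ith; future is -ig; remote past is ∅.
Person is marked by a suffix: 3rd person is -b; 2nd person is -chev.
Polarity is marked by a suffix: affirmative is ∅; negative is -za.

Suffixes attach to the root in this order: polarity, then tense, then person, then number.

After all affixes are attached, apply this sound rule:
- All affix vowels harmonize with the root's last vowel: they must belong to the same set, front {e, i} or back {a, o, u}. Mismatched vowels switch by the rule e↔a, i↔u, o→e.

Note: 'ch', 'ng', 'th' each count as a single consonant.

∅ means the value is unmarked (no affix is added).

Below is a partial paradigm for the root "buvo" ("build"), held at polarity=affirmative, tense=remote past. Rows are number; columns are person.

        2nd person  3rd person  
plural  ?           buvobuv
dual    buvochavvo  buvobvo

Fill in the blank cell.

polarity = affirmative: zero marking, form stays buvo.
tense = remote past: zero marking, form stays buvo.
Attach person 2nd person -chev → buvochev.
Attach number plural -iv (after consonant 'v') → buvocheviv.
Apply vowel harmony: buvocheviv → buvochavuv.

buvochavuv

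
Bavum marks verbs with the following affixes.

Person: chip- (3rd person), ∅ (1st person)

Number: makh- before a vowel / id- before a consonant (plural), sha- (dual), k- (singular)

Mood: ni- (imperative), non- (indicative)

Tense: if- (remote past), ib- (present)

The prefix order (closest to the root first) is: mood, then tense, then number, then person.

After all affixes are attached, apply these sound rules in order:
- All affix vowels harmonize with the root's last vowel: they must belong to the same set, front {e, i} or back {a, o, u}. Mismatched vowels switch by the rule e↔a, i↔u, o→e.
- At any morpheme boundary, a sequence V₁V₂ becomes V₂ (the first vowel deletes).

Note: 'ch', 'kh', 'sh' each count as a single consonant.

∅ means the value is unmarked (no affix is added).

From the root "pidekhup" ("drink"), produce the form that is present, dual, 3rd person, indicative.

chupshubnonpidekhup

Attach mood indicative non- → nonpidekhup.
Attach tense present ib- → ibnonpidekhup.
Attach number dual sha- → shaibnonpidekhup.
Attach person 3rd person chip- → chipshaibnonpidekhup.
Apply vowel harmony: chipshaibnonpidekhup → chupshaubnonpidekhup.
Apply vowel deletion: chupshaubnonpidekhup → chupshubnonpidekhup.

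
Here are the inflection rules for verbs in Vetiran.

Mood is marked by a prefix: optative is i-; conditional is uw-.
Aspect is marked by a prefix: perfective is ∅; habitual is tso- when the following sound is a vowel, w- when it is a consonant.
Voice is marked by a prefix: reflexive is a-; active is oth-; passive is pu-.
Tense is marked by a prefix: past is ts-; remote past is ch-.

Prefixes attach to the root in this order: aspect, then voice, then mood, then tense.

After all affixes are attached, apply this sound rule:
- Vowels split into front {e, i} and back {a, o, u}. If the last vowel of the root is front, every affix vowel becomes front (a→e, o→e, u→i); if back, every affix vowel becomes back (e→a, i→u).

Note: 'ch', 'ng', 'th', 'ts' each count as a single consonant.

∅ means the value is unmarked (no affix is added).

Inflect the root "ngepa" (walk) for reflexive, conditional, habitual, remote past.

Attach aspect habitual w- (before consonant 'ng') → wngepa.
Attach voice reflexive a- → awngepa.
Attach mood conditional uw- → uwawngepa.
Attach tense remote past ch- → chuwawngepa.
Vowel harmony: no change.

chuwawngepa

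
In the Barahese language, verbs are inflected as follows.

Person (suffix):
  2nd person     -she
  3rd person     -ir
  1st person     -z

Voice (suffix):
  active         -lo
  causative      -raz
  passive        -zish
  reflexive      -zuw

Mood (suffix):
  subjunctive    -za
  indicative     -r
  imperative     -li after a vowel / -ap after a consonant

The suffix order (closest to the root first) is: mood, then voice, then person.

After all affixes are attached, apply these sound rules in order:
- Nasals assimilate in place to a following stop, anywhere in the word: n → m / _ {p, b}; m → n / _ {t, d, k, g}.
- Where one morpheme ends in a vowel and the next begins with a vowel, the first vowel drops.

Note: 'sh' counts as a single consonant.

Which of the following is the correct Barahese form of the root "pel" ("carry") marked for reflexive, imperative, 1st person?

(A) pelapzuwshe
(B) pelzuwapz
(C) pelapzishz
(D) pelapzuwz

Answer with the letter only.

D

Attach mood imperative -ap (after consonant 'l') → pelap.
Attach voice reflexive -zuw → pelapzuw.
Attach person 1st person -z → pelapzuwz.
Nasal assimilation: no change.
Vowel deletion: no change.
So the correct form is pelapzuwz, option (D).
(B) pelzuwapz is wrong: it has the affixes in the wrong order.
(C) pelapzishz is wrong: it uses passive instead of reflexive for voice.
(A) pelapzuwshe is wrong: it uses 2nd person instead of 1st person for person.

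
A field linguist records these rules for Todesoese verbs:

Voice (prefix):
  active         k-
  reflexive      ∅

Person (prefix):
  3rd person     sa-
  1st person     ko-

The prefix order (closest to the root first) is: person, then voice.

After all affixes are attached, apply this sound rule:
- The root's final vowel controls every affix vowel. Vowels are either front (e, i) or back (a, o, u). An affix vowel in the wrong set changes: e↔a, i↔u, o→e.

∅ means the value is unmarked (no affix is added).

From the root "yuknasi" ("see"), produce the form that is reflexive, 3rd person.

Attach person 3rd person sa- → sayuknasi.
voice = reflexive: zero marking, form stays sayuknasi.
Apply vowel harmony: sayuknasi → seyuknasi.

seyuknasi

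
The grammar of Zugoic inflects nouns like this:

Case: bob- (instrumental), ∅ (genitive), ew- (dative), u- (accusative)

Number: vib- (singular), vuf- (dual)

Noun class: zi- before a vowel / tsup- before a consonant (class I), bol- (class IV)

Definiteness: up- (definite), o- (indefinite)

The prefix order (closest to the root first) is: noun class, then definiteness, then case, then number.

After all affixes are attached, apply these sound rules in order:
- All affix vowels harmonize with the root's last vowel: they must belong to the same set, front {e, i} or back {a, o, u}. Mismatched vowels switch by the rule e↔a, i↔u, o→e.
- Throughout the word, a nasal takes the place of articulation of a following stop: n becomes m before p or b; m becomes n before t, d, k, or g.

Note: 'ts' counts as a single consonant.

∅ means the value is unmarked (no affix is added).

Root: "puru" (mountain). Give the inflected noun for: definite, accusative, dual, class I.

vufuuptsuppuru

Attach noun class class I tsup- (before consonant 'p') → tsuppuru.
Attach definiteness definite up- → uptsuppuru.
Attach case accusative u- → uuptsuppuru.
Attach number dual vuf- → vufuuptsuppuru.
Vowel harmony: no change.
Nasal assimilation: no change.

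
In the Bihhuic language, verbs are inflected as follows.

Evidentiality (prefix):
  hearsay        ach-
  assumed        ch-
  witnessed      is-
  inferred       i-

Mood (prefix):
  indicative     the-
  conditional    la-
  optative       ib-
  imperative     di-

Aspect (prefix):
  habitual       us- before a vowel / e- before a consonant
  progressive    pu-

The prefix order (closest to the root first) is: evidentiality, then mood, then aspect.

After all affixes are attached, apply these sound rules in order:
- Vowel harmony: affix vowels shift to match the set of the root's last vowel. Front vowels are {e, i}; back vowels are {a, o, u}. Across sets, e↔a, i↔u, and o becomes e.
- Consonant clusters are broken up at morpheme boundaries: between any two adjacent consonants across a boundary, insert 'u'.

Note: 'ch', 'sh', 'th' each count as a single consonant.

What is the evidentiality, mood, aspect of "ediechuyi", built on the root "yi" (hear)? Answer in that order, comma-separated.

Segment: e-di-ach-yi.
evidentiality: ach- → hearsay.
mood: di- → imperative.
aspect: us/e- → habitual.

hearsay, imperative, habitual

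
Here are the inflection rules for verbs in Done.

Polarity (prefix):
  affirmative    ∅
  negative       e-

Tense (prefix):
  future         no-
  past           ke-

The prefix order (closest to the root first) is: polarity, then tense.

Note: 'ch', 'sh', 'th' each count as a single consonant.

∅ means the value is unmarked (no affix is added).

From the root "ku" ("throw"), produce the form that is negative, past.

Attach polarity negative e- → eku.
Attach tense past ke- → keeku.

keeku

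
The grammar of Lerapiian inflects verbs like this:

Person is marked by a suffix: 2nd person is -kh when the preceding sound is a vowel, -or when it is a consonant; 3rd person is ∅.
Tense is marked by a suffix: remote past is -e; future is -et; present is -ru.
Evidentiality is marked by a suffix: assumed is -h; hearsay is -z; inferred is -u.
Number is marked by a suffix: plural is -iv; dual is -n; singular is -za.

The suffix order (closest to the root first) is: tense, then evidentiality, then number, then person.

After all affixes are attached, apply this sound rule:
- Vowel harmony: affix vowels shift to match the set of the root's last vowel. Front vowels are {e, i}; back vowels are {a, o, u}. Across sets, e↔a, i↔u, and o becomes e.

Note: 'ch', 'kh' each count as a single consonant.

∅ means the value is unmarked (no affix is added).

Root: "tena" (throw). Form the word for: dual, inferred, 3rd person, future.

tenaatun

Attach tense future -et → tenaet.
Attach evidentiality inferred -u → tenaetu.
Attach number dual -n → tenaetun.
person = 3rd person: zero marking, form stays tenaetun.
Apply vowel harmony: tenaetun → tenaatun.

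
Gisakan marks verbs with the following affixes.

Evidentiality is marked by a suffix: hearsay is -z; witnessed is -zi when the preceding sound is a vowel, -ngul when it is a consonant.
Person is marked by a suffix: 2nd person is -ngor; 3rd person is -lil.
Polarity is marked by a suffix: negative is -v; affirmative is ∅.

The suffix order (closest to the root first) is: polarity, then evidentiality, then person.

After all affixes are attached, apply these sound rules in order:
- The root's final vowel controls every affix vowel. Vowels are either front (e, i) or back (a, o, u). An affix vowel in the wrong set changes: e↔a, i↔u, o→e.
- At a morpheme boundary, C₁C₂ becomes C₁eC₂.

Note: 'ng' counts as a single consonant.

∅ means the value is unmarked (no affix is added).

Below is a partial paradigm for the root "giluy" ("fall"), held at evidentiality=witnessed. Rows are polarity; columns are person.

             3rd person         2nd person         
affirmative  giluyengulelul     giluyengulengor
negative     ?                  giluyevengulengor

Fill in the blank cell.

giluyevengulelul

Attach polarity negative -v → giluyv.
Attach evidentiality witnessed -ngul (after consonant 'v') → giluyvngul.
Attach person 3rd person -lil → giluyvngullil.
Apply vowel harmony: giluyvngullil → giluyvngullul.
Apply epenthesis: giluyvngullul → giluyevengulelul.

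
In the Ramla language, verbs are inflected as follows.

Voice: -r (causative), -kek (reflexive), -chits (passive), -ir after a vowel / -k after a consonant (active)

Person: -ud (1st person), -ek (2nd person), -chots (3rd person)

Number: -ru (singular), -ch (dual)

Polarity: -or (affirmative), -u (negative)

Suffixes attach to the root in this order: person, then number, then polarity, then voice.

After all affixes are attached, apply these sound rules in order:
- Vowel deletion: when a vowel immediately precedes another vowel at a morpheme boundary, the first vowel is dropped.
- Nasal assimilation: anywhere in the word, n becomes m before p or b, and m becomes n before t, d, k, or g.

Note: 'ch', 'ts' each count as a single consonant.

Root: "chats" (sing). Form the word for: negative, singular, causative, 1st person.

Attach person 1st person -ud → chatsud.
Attach number singular -ru → chatsudru.
Attach polarity negative -u → chatsudruu.
Attach voice causative -r → chatsudruur.
Apply vowel deletion: chatsudruur → chatsudrur.
Nasal assimilation: no change.

chatsudrur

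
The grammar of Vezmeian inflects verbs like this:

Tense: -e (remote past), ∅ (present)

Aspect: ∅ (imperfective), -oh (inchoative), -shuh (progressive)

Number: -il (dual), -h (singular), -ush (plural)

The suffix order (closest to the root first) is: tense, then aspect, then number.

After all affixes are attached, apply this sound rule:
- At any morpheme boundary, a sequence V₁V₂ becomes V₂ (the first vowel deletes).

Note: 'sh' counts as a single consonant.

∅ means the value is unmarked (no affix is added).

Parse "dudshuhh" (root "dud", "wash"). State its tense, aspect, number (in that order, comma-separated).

Segment: dud-shuh-h.
tense: ∅ → present.
aspect: -shuh → progressive.
number: -h → singular.

present, progressive, singular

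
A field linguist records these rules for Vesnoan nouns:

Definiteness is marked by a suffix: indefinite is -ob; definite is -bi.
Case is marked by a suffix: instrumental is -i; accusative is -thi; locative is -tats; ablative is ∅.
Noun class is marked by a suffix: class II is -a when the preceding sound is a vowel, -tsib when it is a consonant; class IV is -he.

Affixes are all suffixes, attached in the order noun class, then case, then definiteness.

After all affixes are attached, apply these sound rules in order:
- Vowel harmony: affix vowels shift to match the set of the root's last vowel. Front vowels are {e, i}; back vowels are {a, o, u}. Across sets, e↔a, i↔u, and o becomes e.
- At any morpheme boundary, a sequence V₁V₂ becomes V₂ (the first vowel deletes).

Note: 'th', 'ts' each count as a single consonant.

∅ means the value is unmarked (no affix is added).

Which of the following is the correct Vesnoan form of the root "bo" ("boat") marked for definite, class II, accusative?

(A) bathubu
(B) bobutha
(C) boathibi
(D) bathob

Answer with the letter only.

Attach noun class class II -a (after vowel 'o') → boa.
Attach case accusative -thi → boathi.
Attach definiteness definite -bi → boathibi.
Apply vowel harmony: boathibi → boathubu.
Apply vowel deletion: boathubu → bathubu.
So the correct form is bathubu, option (A).
(C) boathibi is wrong: it fails to apply the sound rule(s).
(D) bathob is wrong: it uses indefinite instead of definite for definiteness.
(B) bobutha is wrong: it has the affixes in the wrong order.

A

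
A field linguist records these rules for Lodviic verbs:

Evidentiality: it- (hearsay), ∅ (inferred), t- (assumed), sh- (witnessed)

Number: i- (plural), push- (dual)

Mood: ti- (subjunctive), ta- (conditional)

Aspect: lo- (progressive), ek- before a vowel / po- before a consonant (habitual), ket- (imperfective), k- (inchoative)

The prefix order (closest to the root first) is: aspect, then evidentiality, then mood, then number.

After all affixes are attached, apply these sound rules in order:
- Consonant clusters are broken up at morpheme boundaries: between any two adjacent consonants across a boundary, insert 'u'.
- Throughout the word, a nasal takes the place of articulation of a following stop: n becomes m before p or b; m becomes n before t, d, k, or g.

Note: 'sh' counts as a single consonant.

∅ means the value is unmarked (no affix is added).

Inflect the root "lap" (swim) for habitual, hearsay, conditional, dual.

pushutaitupolap

Attach aspect habitual po- (before consonant 'l') → polap.
Attach evidentiality hearsay it- → itpolap.
Attach mood conditional ta- → taitpolap.
Attach number dual push- → pushtaitpolap.
Apply epenthesis: pushtaitpolap → pushutaitupolap.
Nasal assimilation: no change.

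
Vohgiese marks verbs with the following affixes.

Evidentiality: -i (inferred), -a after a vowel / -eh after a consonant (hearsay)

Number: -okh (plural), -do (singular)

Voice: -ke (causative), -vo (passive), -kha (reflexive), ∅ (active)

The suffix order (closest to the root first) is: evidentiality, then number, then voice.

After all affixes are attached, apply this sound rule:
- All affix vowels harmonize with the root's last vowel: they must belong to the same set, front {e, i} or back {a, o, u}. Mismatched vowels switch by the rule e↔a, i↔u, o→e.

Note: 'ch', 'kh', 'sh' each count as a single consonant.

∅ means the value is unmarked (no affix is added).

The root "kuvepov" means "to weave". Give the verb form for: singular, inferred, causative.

Attach evidentiality inferred -i → kuvepovi.
Attach number singular -do → kuvepovido.
Attach voice causative -ke → kuvepovidoke.
Apply vowel harmony: kuvepovidoke → kuvepovudoka.

kuvepovudoka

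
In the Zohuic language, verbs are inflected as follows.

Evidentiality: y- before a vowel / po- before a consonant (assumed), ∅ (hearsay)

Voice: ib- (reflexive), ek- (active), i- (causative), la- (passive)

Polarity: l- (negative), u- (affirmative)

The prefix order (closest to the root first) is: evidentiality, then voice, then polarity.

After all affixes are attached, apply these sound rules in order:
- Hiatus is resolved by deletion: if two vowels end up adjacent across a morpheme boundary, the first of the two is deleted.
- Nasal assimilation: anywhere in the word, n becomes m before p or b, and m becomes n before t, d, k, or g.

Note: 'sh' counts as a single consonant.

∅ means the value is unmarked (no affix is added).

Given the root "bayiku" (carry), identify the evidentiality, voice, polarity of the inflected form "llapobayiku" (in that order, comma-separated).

assumed, passive, negative

Segment: l-la-po-bayiku.
evidentiality: y/po- → assumed.
voice: la- → passive.
polarity: l- → negative.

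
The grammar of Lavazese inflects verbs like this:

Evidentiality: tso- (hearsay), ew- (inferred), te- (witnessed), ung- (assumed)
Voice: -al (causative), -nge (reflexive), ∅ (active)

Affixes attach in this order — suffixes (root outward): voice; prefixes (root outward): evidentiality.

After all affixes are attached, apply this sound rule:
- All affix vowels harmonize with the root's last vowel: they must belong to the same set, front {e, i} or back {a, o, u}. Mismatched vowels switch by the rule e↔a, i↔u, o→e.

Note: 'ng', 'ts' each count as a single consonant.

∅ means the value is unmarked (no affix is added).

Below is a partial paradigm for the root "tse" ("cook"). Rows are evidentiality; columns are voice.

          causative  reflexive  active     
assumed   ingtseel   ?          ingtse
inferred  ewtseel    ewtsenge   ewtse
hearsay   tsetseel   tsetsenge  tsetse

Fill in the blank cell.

Attach evidentiality assumed ung- → ungtse.
Attach voice reflexive -nge → ungtsenge.
Apply vowel harmony: ungtsenge → ingtsenge.

ingtsenge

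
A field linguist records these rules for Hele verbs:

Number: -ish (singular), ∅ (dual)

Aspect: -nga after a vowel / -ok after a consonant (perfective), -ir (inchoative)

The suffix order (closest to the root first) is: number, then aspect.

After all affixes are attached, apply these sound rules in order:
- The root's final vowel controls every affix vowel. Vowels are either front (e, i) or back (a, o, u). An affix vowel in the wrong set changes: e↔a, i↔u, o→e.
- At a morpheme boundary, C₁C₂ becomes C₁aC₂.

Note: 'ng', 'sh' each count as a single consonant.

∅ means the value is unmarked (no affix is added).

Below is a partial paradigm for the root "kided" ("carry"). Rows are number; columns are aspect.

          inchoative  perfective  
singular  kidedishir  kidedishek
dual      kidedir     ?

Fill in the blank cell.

number = dual: zero marking, form stays kided.
Attach aspect perfective -ok (after consonant 'd') → kidedok.
Apply vowel harmony: kidedok → kidedek.
Epenthesis: no change.

kidedek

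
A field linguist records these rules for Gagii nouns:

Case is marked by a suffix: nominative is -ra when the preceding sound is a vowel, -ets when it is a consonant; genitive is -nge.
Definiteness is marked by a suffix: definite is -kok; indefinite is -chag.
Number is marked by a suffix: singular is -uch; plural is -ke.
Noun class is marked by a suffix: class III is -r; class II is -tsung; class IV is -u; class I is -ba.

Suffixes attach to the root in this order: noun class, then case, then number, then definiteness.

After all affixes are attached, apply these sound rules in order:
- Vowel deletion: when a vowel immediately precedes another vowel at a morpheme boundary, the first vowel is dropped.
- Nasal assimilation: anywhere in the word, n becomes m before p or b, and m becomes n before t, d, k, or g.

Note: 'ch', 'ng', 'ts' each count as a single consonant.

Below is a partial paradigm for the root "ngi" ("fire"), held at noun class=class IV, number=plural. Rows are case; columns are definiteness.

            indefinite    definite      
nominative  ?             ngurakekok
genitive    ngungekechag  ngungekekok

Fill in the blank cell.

Attach noun class class IV -u → ngiu.
Attach case nominative -ra (after vowel 'u') → ngiura.
Attach number plural -ke → ngiurake.
Attach definiteness indefinite -chag → ngiurakechag.
Apply vowel deletion: ngiurakechag → ngurakechag.
Nasal assimilation: no change.

ngurakechag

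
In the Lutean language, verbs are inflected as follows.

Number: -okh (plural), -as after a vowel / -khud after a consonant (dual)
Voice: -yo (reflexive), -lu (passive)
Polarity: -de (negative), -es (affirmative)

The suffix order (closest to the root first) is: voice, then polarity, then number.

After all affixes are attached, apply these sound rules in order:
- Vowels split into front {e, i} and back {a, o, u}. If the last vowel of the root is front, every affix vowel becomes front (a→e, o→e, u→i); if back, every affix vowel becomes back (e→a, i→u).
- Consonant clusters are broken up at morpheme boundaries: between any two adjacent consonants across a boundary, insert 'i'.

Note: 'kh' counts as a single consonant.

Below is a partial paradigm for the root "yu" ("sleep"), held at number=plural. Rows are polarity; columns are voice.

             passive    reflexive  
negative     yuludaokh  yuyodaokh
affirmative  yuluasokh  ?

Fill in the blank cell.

Attach voice reflexive -yo → yuyo.
Attach polarity affirmative -es → yuyoes.
Attach number plural -okh → yuyoesokh.
Apply vowel harmony: yuyoesokh → yuyoasokh.
Epenthesis: no change.

yuyoasokh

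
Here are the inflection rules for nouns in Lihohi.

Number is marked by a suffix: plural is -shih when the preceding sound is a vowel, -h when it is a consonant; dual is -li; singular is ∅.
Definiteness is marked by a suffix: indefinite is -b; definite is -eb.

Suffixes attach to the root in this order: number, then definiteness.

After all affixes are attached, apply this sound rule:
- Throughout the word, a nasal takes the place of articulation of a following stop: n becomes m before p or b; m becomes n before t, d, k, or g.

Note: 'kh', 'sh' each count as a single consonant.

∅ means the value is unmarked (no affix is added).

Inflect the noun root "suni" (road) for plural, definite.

Attach number plural -shih (after vowel 'i') → sunishih.
Attach definiteness definite -eb → sunishiheb.
Nasal assimilation: no change.

sunishiheb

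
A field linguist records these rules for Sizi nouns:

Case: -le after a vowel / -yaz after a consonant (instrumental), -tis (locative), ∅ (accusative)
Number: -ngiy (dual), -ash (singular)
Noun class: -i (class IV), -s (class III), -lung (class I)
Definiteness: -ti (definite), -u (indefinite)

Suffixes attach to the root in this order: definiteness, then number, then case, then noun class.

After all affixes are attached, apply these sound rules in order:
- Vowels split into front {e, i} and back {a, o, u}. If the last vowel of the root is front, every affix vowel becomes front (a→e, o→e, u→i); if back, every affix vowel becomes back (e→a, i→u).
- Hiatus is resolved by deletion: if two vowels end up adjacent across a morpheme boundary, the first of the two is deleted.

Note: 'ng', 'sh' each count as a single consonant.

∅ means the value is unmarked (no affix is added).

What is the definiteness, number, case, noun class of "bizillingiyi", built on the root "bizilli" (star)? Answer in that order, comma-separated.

Segment: bizilli-u-ngiy-i.
definiteness: -u → indefinite.
number: -ngiy → dual.
case: ∅ → accusative.
noun class: -i → class IV.

indefinite, dual, accusative, class IV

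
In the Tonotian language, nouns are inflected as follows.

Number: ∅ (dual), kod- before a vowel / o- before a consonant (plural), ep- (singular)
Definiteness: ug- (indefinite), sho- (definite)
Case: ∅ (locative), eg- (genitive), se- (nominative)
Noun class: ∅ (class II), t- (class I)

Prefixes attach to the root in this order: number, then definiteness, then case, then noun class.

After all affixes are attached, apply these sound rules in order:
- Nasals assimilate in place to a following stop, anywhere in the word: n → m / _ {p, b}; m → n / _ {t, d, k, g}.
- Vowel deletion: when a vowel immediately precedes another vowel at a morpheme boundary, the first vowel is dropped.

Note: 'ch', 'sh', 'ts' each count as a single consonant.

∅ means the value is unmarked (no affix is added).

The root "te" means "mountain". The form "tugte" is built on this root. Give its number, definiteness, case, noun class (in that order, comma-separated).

dual, indefinite, locative, class I

Segment: t-ug-te.
number: ∅ → dual.
definiteness: ug- → indefinite.
case: ∅ → locative.
noun class: t- → class I.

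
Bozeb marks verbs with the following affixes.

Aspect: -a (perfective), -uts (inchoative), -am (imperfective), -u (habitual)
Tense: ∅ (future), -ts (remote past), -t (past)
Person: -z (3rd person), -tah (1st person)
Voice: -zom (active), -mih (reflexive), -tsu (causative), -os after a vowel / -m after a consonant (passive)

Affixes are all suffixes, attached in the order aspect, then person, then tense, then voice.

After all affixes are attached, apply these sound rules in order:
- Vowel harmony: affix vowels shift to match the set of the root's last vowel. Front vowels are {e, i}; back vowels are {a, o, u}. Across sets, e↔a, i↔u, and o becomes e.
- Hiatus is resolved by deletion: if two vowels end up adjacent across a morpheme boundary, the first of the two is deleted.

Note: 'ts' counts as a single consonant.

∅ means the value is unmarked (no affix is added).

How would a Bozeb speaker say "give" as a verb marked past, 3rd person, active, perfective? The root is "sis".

Attach aspect perfective -a → sisa.
Attach person 3rd person -z → sisaz.
Attach tense past -t → sisazt.
Attach voice active -zom → sisaztzom.
Apply vowel harmony: sisaztzom → siseztzem.
Vowel deletion: no change.

siseztzem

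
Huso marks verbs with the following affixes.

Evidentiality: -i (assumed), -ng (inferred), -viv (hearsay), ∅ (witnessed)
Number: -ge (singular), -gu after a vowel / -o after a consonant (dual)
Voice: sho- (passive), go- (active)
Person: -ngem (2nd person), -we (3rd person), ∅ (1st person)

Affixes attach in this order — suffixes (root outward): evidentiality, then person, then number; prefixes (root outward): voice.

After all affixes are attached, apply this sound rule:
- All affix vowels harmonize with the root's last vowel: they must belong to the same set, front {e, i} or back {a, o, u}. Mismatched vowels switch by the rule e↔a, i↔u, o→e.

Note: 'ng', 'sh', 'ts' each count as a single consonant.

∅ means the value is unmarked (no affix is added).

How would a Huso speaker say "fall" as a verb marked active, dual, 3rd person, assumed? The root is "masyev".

Attach evidentiality assumed -i → masyevi.
Attach person 3rd person -we → masyeviwe.
Attach voice active go- → gomasyeviwe.
Attach number dual -gu (after vowel 'e') → gomasyeviwegu.
Apply vowel harmony: gomasyeviwegu → gemasyeviwegi.

gemasyeviwegi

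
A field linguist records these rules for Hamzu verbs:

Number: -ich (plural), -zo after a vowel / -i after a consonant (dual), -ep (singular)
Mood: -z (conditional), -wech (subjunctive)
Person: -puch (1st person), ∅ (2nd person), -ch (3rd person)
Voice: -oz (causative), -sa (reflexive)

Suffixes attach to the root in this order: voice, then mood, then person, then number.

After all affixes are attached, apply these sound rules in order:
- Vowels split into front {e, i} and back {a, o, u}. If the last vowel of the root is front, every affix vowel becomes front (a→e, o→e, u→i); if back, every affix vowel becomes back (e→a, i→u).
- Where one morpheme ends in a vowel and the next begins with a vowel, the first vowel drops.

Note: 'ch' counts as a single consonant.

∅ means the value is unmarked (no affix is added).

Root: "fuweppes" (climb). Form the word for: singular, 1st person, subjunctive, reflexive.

fuweppessewechpichep

Attach voice reflexive -sa → fuweppessa.
Attach mood subjunctive -wech → fuweppessawech.
Attach person 1st person -puch → fuweppessawechpuch.
Attach number singular -ep → fuweppessawechpuchep.
Apply vowel harmony: fuweppessawechpuchep → fuweppessewechpichep.
Vowel deletion: no change.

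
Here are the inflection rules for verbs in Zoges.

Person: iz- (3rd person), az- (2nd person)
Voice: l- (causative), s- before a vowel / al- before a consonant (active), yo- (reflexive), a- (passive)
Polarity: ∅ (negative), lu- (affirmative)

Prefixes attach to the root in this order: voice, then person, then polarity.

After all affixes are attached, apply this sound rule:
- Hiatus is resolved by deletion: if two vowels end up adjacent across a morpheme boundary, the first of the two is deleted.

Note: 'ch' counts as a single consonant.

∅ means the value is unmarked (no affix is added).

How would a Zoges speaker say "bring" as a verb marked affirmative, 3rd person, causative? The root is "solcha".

Attach voice causative l- → lsolcha.
Attach person 3rd person iz- → izlsolcha.
Attach polarity affirmative lu- → luizlsolcha.
Apply vowel deletion: luizlsolcha → lizlsolcha.

lizlsolcha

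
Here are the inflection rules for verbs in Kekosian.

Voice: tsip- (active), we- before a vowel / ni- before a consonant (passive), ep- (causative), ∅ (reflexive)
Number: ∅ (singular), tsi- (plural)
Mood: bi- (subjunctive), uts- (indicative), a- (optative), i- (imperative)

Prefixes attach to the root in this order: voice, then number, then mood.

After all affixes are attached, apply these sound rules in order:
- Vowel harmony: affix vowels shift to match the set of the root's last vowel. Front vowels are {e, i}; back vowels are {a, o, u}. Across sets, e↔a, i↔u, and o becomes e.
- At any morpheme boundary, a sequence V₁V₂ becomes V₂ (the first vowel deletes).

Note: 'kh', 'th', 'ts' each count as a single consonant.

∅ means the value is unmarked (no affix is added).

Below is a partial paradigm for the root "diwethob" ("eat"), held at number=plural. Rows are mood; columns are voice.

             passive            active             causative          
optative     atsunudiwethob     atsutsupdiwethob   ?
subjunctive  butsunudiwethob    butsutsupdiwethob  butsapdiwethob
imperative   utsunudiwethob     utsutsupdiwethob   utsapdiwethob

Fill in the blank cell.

Attach voice causative ep- → epdiwethob.
Attach number plural tsi- → tsiepdiwethob.
Attach mood optative a- → atsiepdiwethob.
Apply vowel harmony: atsiepdiwethob → atsuapdiwethob.
Apply vowel deletion: atsuapdiwethob → atsapdiwethob.

atsapdiwethob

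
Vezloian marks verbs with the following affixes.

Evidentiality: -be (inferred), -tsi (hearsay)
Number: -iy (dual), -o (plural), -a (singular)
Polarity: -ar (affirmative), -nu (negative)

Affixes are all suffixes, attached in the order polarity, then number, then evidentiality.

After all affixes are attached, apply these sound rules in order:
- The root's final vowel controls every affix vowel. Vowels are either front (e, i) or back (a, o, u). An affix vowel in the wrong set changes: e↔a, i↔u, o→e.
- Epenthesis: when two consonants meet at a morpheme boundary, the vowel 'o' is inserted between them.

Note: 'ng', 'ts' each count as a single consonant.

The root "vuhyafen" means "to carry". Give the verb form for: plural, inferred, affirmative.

vuhyafenerebe

Attach polarity affirmative -ar → vuhyafenar.
Attach number plural -o → vuhyafenaro.
Attach evidentiality inferred -be → vuhyafenarobe.
Apply vowel harmony: vuhyafenarobe → vuhyafenerebe.
Epenthesis: no change.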